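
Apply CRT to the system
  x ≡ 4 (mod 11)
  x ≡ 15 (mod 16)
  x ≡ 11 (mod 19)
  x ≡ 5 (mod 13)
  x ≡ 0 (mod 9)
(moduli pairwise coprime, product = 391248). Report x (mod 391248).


Product of moduli M = 11 · 16 · 19 · 13 · 9 = 391248.
Merge one congruence at a time:
  Start: x ≡ 4 (mod 11).
  Combine with x ≡ 15 (mod 16); new modulus lcm = 176.
    Write x = 4 + 11·t and substitute into x ≡ 15 (mod 16): 11·t ≡ 15 − 4 = 11 (mod 16).
    The inverse of 11 mod 16 is 3 (since 11·3 = 33 = 2·16 + 1), so t ≡ 3·11 = 33 ≡ 1 (mod 16).
    Then x = 4 + 11·1 = 15, valid modulo lcm(11, 16) = 176: x ≡ 15 (mod 176).
  Combine with x ≡ 11 (mod 19); new modulus lcm = 3344.
    Write x = 15 + 176·t and substitute into x ≡ 11 (mod 19): 176·t ≡ 11 − 15 = -4 (mod 19).
    Reduce coefficients mod 19: 5·t ≡ 15 (mod 19).
    The inverse of 5 mod 19 is 4 (since 5·4 = 20 = 1·19 + 1), so t ≡ 4·15 = 60 ≡ 3 (mod 19).
    Then x = 15 + 176·3 = 543, valid modulo lcm(176, 19) = 3344: x ≡ 543 (mod 3344).
  Combine with x ≡ 5 (mod 13); new modulus lcm = 43472.
    Write x = 543 + 3344·t and substitute into x ≡ 5 (mod 13): 3344·t ≡ 5 − 543 = -538 (mod 13).
    Reduce coefficients mod 13: 3·t ≡ 8 (mod 13).
    The inverse of 3 mod 13 is 9 (since 3·9 = 27 = 2·13 + 1), so t ≡ 9·8 = 72 ≡ 7 (mod 13).
    Then x = 543 + 3344·7 = 23951, valid modulo lcm(3344, 13) = 43472: x ≡ 23951 (mod 43472).
  Combine with x ≡ 0 (mod 9); new modulus lcm = 391248.
    Write x = 23951 + 43472·t and substitute into x ≡ 0 (mod 9): 43472·t ≡ 0 − 23951 = -23951 (mod 9).
    Reduce coefficients mod 9: 2·t ≡ 7 (mod 9).
    The inverse of 2 mod 9 is 5 (since 2·5 = 10 = 1·9 + 1), so t ≡ 5·7 = 35 ≡ 8 (mod 9).
    Then x = 23951 + 43472·8 = 371727, valid modulo lcm(43472, 9) = 391248: x ≡ 371727 (mod 391248).
Verify against each original: 371727 mod 11 = 4, 371727 mod 16 = 15, 371727 mod 19 = 11, 371727 mod 13 = 5, 371727 mod 9 = 0.

x ≡ 371727 (mod 391248).


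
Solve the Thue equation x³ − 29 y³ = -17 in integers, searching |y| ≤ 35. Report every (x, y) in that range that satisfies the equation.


The equation is x³ - 29y³ = -17. For fixed y, x³ = 29·y³ − 17, so a solution requires the RHS to be a perfect cube.
Strategy: iterate y from -35 to 35, compute RHS = 29·y³ − 17, and check whether it is a (positive or negative) perfect cube.
Check small values of y:
  y = 0: RHS = -17 is not a perfect cube.
  y = 1: RHS = 12 is not a perfect cube.
  y = -1: RHS = -46 is not a perfect cube.
  y = 2: RHS = 215 is not a perfect cube.
  y = -2: RHS = -249 is not a perfect cube.
  y = 3: RHS = 766 is not a perfect cube.
  y = -3: RHS = -800 is not a perfect cube.
Continuing the search up to |y| = 35 finds no solutions either.
No (x, y) in the scanned range satisfies the equation.

No integer solutions with |y| ≤ 35.


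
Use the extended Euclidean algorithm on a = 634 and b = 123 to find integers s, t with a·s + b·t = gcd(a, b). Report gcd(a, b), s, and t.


Euclidean algorithm on (634, 123) — divide until remainder is 0:
  634 = 5 · 123 + 19
  123 = 6 · 19 + 9
  19 = 2 · 9 + 1
  9 = 9 · 1 + 0
gcd(634, 123) = 1.
Track Bezout coefficients alongside the remainders: start with r₀ = 634 = a·1 + b·0 (s = 1, t = 0) and r₁ = 123 = a·0 + b·1 (s = 0, t = 1); each new remainder r_{k+1} = r_{k-1} − q_k·r_k inherits s_{k+1} = s_{k-1} − q_k·s_k, t_{k+1} = t_{k-1} − q_k·t_k, so r_k = a·s_k + b·t_k at every step:
  q = 5: r = 19, s = 1 − 5·0 = 1, t = 0 − 5·1 = -5  (check: 634·1 + 123·(-5) = 19)
  q = 6: r = 9, s = 0 − 6·1 = -6, t = 1 − 6·(-5) = 31  (check: 634·(-6) + 123·31 = 9)
  q = 2: r = 1, s = 1 − 2·(-6) = 13, t = -5 − 2·31 = -67  (check: 634·13 + 123·(-67) = 1)
The row with r = 1 (the gcd) gives the Bezout coefficients s = 13, t = -67.
Result: 634 · (13) + 123 · (-67) = 1.

gcd(634, 123) = 1; s = 13, t = -67 (check: 634·13 + 123·(-67) = 1).


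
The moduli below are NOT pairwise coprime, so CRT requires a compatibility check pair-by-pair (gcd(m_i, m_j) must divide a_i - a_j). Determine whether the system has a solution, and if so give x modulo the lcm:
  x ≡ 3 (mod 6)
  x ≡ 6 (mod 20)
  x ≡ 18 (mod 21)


Moduli 6, 20, 21 are not pairwise coprime, so CRT works modulo lcm(m_i) when all pairwise compatibility conditions hold.
Pairwise compatibility: gcd(m_i, m_j) must divide a_i - a_j for every pair.
Merge one congruence at a time:
  Start: x ≡ 3 (mod 6).
  Combine with x ≡ 6 (mod 20): gcd(6, 20) = 2, and 6 - 3 = 3 is NOT divisible by 2.
    ⇒ system is inconsistent (no integer solution).

No solution (the system is inconsistent).


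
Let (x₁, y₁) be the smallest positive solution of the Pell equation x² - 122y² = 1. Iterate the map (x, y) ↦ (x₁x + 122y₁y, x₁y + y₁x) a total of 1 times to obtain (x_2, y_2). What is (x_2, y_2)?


Step 1: Find the fundamental solution (x₁, y₁) of x² - 122y² = 1.
  Expand √122 as a continued fraction. a₀ = ⌊√122⌋ = 11; iterate m_{k+1} = d_k·a_k − m_k, d_{k+1} = (122 − m_{k+1}²)/d_k, a_{k+1} = ⌊(a₀ + m_{k+1})/d_{k+1}⌋ (starting m₀ = 0, d₀ = 1), with convergents p_k = a_k·p_{k-1} + p_{k-2}, q_k = a_k·q_{k-1} + q_{k-2} (p₋₁ = 1, q₋₁ = 0):
  k = 0: a₀ = 11; p₀/q₀ = 11/1; p₀² − 122·q₀² = 121 − 122 = -1.
  k = 1: m = 11, d = 1, a = ⌊(11 + 11)/1⌋ = 22; p/q = (22·11 + 1)/(22·1 + 0) = 243/22; p² − 122·q² = 59049 − 59048 = 1.
  The first convergent with p² − 122·q² = 1 gives the fundamental solution (x₁, y₁) = (243, 22).
Step 2: Apply the recurrence (x_{n+1}, y_{n+1}) = (x₁x_n + 122y₁y_n, x₁y_n + y₁x_n) repeatedly.
  From (x_1, y_1) = (243, 22): x_2 = 243·243 + 122·22·22 = 118097; y_2 = 243·22 + 22·243 = 10692.
Step 3: Verify x_2² - 122·y_2² = 13946901409 - 13946901408 = 1 (should be 1). ✓

(x_1, y_1) = (243, 22); (x_2, y_2) = (118097, 10692).


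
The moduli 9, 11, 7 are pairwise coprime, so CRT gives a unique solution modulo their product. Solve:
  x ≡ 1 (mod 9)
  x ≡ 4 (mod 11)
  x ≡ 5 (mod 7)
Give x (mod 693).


Moduli 9, 11, 7 are pairwise coprime; by CRT there is a unique solution modulo M = 9 · 11 · 7 = 693.
Solve pairwise, accumulating the modulus:
  Start with x ≡ 1 (mod 9).
  Combine with x ≡ 4 (mod 11): since gcd(9, 11) = 1, we get a unique residue mod 99.
    Write x = 1 + 9·t and substitute into x ≡ 4 (mod 11): 9·t ≡ 4 − 1 = 3 (mod 11).
    The inverse of 9 mod 11 is 5 (since 9·5 = 45 = 4·11 + 1), so t ≡ 5·3 = 15 ≡ 4 (mod 11).
    Then x = 1 + 9·4 = 37, valid modulo lcm(9, 11) = 99: x ≡ 37 (mod 99).
  Combine with x ≡ 5 (mod 7): since gcd(99, 7) = 1, we get a unique residue mod 693.
    Write x = 37 + 99·t and substitute into x ≡ 5 (mod 7): 99·t ≡ 5 − 37 = -32 (mod 7).
    Reduce coefficients mod 7: 1·t ≡ 3 (mod 7).
    So t ≡ 3 (mod 7).
    Then x = 37 + 99·3 = 334, valid modulo lcm(99, 7) = 693: x ≡ 334 (mod 693).
Verify: 334 mod 9 = 1 ✓, 334 mod 11 = 4 ✓, 334 mod 7 = 5 ✓.

x ≡ 334 (mod 693).


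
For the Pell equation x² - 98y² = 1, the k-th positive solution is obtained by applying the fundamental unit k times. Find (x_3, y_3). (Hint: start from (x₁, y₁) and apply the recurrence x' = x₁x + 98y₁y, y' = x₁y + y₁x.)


Step 1: Find the fundamental solution (x₁, y₁) of x² - 98y² = 1.
  Expand √98 as a continued fraction. a₀ = ⌊√98⌋ = 9; iterate m_{k+1} = d_k·a_k − m_k, d_{k+1} = (98 − m_{k+1}²)/d_k, a_{k+1} = ⌊(a₀ + m_{k+1})/d_{k+1}⌋ (starting m₀ = 0, d₀ = 1), with convergents p_k = a_k·p_{k-1} + p_{k-2}, q_k = a_k·q_{k-1} + q_{k-2} (p₋₁ = 1, q₋₁ = 0):
  k = 0: a₀ = 9; p₀/q₀ = 9/1; p₀² − 98·q₀² = 81 − 98 = -17.
  k = 1: m = 9, d = 17, a = ⌊(9 + 9)/17⌋ = 1; p/q = (1·9 + 1)/(1·1 + 0) = 10/1; p² − 98·q² = 100 − 98 = 2.
  k = 2: m = 8, d = 2, a = ⌊(9 + 8)/2⌋ = 8; p/q = (8·10 + 9)/(8·1 + 1) = 89/9; p² − 98·q² = 7921 − 7938 = -17.
  k = 3: m = 8, d = 17, a = ⌊(9 + 8)/17⌋ = 1; p/q = (1·89 + 10)/(1·9 + 1) = 99/10; p² − 98·q² = 9801 − 9800 = 1.
  The first convergent with p² − 98·q² = 1 gives the fundamental solution (x₁, y₁) = (99, 10).
Step 2: Apply the recurrence (x_{n+1}, y_{n+1}) = (x₁x_n + 98y₁y_n, x₁y_n + y₁x_n) repeatedly.
  From (x_1, y_1) = (99, 10): x_2 = 99·99 + 98·10·10 = 19601; y_2 = 99·10 + 10·99 = 1980.
  From (x_2, y_2) = (19601, 1980): x_3 = 99·19601 + 98·10·1980 = 3880899; y_3 = 99·1980 + 10·19601 = 392030.
Step 3: Verify x_3² - 98·y_3² = 15061377048201 - 15061377048200 = 1 (should be 1). ✓

(x_1, y_1) = (99, 10); (x_3, y_3) = (3880899, 392030).


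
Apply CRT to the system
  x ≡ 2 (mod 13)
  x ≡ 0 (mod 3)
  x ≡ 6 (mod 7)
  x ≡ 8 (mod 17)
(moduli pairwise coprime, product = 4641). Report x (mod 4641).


Product of moduli M = 13 · 3 · 7 · 17 = 4641.
Merge one congruence at a time:
  Start: x ≡ 2 (mod 13).
  Combine with x ≡ 0 (mod 3); new modulus lcm = 39.
    Write x = 2 + 13·t and substitute into x ≡ 0 (mod 3): 13·t ≡ 0 − 2 = -2 (mod 3).
    Reduce coefficients mod 3: 1·t ≡ 1 (mod 3).
    So t ≡ 1 (mod 3).
    Then x = 2 + 13·1 = 15, valid modulo lcm(13, 3) = 39: x ≡ 15 (mod 39).
  Combine with x ≡ 6 (mod 7); new modulus lcm = 273.
    Write x = 15 + 39·t and substitute into x ≡ 6 (mod 7): 39·t ≡ 6 − 15 = -9 (mod 7).
    Reduce coefficients mod 7: 4·t ≡ 5 (mod 7).
    The inverse of 4 mod 7 is 2 (since 4·2 = 8 = 1·7 + 1), so t ≡ 2·5 = 10 ≡ 3 (mod 7).
    Then x = 15 + 39·3 = 132, valid modulo lcm(39, 7) = 273: x ≡ 132 (mod 273).
  Combine with x ≡ 8 (mod 17); new modulus lcm = 4641.
    Write x = 132 + 273·t and substitute into x ≡ 8 (mod 17): 273·t ≡ 8 − 132 = -124 (mod 17).
    Reduce coefficients mod 17: 1·t ≡ 12 (mod 17).
    So t ≡ 12 (mod 17).
    Then x = 132 + 273·12 = 3408, valid modulo lcm(273, 17) = 4641: x ≡ 3408 (mod 4641).
Verify against each original: 3408 mod 13 = 2, 3408 mod 3 = 0, 3408 mod 7 = 6, 3408 mod 17 = 8.

x ≡ 3408 (mod 4641).


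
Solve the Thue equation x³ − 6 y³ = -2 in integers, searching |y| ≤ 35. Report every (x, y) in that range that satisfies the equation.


The equation is x³ - 6y³ = -2. For fixed y, x³ = 6·y³ − 2, so a solution requires the RHS to be a perfect cube.
Strategy: iterate y from -35 to 35, compute RHS = 6·y³ − 2, and check whether it is a (positive or negative) perfect cube.
Check small values of y:
  y = 0: RHS = -2 is not a perfect cube.
  y = 1: RHS = 4 is not a perfect cube.
  y = -1: RHS = -8 = (-2)³ ⇒ x = -2 works.
  y = 2: RHS = 46 is not a perfect cube.
  y = -2: RHS = -50 is not a perfect cube.
  y = 3: RHS = 160 is not a perfect cube.
  y = -3: RHS = -164 is not a perfect cube.
Continuing the search up to |y| = 35 finds no further solutions beyond those listed.
Collected solutions: (-2, -1).

Solutions (with |y| ≤ 35): (-2, -1).


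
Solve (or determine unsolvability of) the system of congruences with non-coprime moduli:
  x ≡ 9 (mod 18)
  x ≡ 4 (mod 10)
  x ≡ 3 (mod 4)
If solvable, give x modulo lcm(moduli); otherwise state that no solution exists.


Moduli 18, 10, 4 are not pairwise coprime, so CRT works modulo lcm(m_i) when all pairwise compatibility conditions hold.
Pairwise compatibility: gcd(m_i, m_j) must divide a_i - a_j for every pair.
Merge one congruence at a time:
  Start: x ≡ 9 (mod 18).
  Combine with x ≡ 4 (mod 10): gcd(18, 10) = 2, and 4 - 9 = -5 is NOT divisible by 2.
    ⇒ system is inconsistent (no integer solution).

No solution (the system is inconsistent).


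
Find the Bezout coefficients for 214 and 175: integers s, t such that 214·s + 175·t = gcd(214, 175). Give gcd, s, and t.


Euclidean algorithm on (214, 175) — divide until remainder is 0:
  214 = 1 · 175 + 39
  175 = 4 · 39 + 19
  39 = 2 · 19 + 1
  19 = 19 · 1 + 0
gcd(214, 175) = 1.
Track Bezout coefficients alongside the remainders: start with r₀ = 214 = a·1 + b·0 (s = 1, t = 0) and r₁ = 175 = a·0 + b·1 (s = 0, t = 1); each new remainder r_{k+1} = r_{k-1} − q_k·r_k inherits s_{k+1} = s_{k-1} − q_k·s_k, t_{k+1} = t_{k-1} − q_k·t_k, so r_k = a·s_k + b·t_k at every step:
  q = 1: r = 39, s = 1 − 1·0 = 1, t = 0 − 1·1 = -1  (check: 214·1 + 175·(-1) = 39)
  q = 4: r = 19, s = 0 − 4·1 = -4, t = 1 − 4·(-1) = 5  (check: 214·(-4) + 175·5 = 19)
  q = 2: r = 1, s = 1 − 2·(-4) = 9, t = -1 − 2·5 = -11  (check: 214·9 + 175·(-11) = 1)
The row with r = 1 (the gcd) gives the Bezout coefficients s = 9, t = -11.
Result: 214 · (9) + 175 · (-11) = 1.

gcd(214, 175) = 1; s = 9, t = -11 (check: 214·9 + 175·(-11) = 1).


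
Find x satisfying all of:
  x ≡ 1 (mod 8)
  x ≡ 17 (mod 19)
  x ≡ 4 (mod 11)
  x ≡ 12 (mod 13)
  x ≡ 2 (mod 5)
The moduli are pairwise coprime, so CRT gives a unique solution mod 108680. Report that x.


Product of moduli M = 8 · 19 · 11 · 13 · 5 = 108680.
Merge one congruence at a time:
  Start: x ≡ 1 (mod 8).
  Combine with x ≡ 17 (mod 19); new modulus lcm = 152.
    Write x = 1 + 8·t and substitute into x ≡ 17 (mod 19): 8·t ≡ 17 − 1 = 16 (mod 19).
    The inverse of 8 mod 19 is 12 (since 8·12 = 96 = 5·19 + 1), so t ≡ 12·16 = 192 ≡ 2 (mod 19).
    Then x = 1 + 8·2 = 17, valid modulo lcm(8, 19) = 152: x ≡ 17 (mod 152).
  Combine with x ≡ 4 (mod 11); new modulus lcm = 1672.
    Write x = 17 + 152·t and substitute into x ≡ 4 (mod 11): 152·t ≡ 4 − 17 = -13 (mod 11).
    Reduce coefficients mod 11: 9·t ≡ 9 (mod 11).
    The inverse of 9 mod 11 is 5 (since 9·5 = 45 = 4·11 + 1), so t ≡ 5·9 = 45 ≡ 1 (mod 11).
    Then x = 17 + 152·1 = 169, valid modulo lcm(152, 11) = 1672: x ≡ 169 (mod 1672).
  Combine with x ≡ 12 (mod 13); new modulus lcm = 21736.
    Write x = 169 + 1672·t and substitute into x ≡ 12 (mod 13): 1672·t ≡ 12 − 169 = -157 (mod 13).
    Reduce coefficients mod 13: 8·t ≡ 12 (mod 13).
    The inverse of 8 mod 13 is 5 (since 8·5 = 40 = 3·13 + 1), so t ≡ 5·12 = 60 ≡ 8 (mod 13).
    Then x = 169 + 1672·8 = 13545, valid modulo lcm(1672, 13) = 21736: x ≡ 13545 (mod 21736).
  Combine with x ≡ 2 (mod 5); new modulus lcm = 108680.
    Write x = 13545 + 21736·t and substitute into x ≡ 2 (mod 5): 21736·t ≡ 2 − 13545 = -13543 (mod 5).
    Reduce coefficients mod 5: 1·t ≡ 2 (mod 5).
    So t ≡ 2 (mod 5).
    Then x = 13545 + 21736·2 = 57017, valid modulo lcm(21736, 5) = 108680: x ≡ 57017 (mod 108680).
Verify against each original: 57017 mod 8 = 1, 57017 mod 19 = 17, 57017 mod 11 = 4, 57017 mod 13 = 12, 57017 mod 5 = 2.

x ≡ 57017 (mod 108680).


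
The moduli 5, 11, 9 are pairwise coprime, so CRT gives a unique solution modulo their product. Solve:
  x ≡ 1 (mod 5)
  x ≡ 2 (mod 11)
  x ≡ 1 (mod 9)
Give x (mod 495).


Moduli 5, 11, 9 are pairwise coprime; by CRT there is a unique solution modulo M = 5 · 11 · 9 = 495.
Solve pairwise, accumulating the modulus:
  Start with x ≡ 1 (mod 5).
  Combine with x ≡ 2 (mod 11): since gcd(5, 11) = 1, we get a unique residue mod 55.
    Write x = 1 + 5·t and substitute into x ≡ 2 (mod 11): 5·t ≡ 2 − 1 = 1 (mod 11).
    The inverse of 5 mod 11 is 9 (since 5·9 = 45 = 4·11 + 1), so t ≡ 9·1 = 9 ≡ 9 (mod 11).
    Then x = 1 + 5·9 = 46, valid modulo lcm(5, 11) = 55: x ≡ 46 (mod 55).
  Combine with x ≡ 1 (mod 9): since gcd(55, 9) = 1, we get a unique residue mod 495.
    Write x = 46 + 55·t and substitute into x ≡ 1 (mod 9): 55·t ≡ 1 − 46 = -45 (mod 9).
    Reduce coefficients mod 9: 1·t ≡ 0 (mod 9).
    So t ≡ 0 (mod 9).
    Then x = 46 + 55·0 = 46, valid modulo lcm(55, 9) = 495: x ≡ 46 (mod 495).
Verify: 46 mod 5 = 1 ✓, 46 mod 11 = 2 ✓, 46 mod 9 = 1 ✓.

x ≡ 46 (mod 495).


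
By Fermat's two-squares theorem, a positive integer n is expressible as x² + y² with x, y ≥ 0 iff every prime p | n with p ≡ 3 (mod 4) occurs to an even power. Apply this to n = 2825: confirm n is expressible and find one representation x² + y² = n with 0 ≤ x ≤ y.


Step 1: Factor n = 2825 = 5^2 · 113.
Step 2: Check the mod-4 condition on each prime factor: 5 ≡ 1 (mod 4), exponent 2; 113 ≡ 1 (mod 4), exponent 1.
All primes ≡ 3 (mod 4) appear to even exponent (or don't appear), so by the two-squares theorem n IS expressible as a sum of two squares.
Step 3: Build a representation. Here n = 5 · 5 · 113 is a product of primes ≡ 1 (mod 4). Each prime p ≡ 1 (mod 4) is itself a sum of two squares; find a² by testing p − a² for a perfect square:
  5: 5 − 1² = 4 = 2² ⇒ 5 = 1² + 2².
  113: 113 − 1² = 112, 113 − 2² = 109, 113 − 3² = 104, 113 − 4² = 97, 113 − 5² = 88, 113 − 6² = 77, 113 − 7² = 64 = 8² ⇒ 113 = 7² + 8².
  Combine using the Brahmagupta–Fibonacci identity (a² + b²)(c² + d²) = (ac − bd)² + (ad + bc)² = (ac + bd)² + (ad − bc)²:
  5 · 5 = 25: from (1² + 2²)(1² + 2²), take (1·1 − 2·2, 1·2 + 2·1) = (1 − 4, 2 + 2) = (-3, 4); dropping signs (only squares matter) gives (3, 4); check 3² + 4² = 9 + 16 = 25 ✓.
  25 · 113 = 2825: from (3² + 4²)(7² + 8²), take (3·7 − 4·8, 3·8 + 4·7) = (21 − 32, 24 + 28) = (-11, 52); dropping signs (only squares matter) gives (11, 52); check 11² + 52² = 121 + 2704 = 2825 ✓.
Step 4: Order so x ≤ y and verify: 11² + 52² = 121 + 2704 = 2825 = n. ✓

n = 2825 = 11² + 52² (one valid representation with x ≤ y).


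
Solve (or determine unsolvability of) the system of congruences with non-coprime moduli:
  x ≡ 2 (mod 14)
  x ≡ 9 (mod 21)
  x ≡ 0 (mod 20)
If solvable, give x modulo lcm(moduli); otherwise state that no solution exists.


Moduli 14, 21, 20 are not pairwise coprime, so CRT works modulo lcm(m_i) when all pairwise compatibility conditions hold.
Pairwise compatibility: gcd(m_i, m_j) must divide a_i - a_j for every pair.
Merge one congruence at a time:
  Start: x ≡ 2 (mod 14).
  Combine with x ≡ 9 (mod 21): gcd(14, 21) = 7; 9 - 2 = 7, which IS divisible by 7, so compatible.
    Write x = 2 + 14·t and substitute into x ≡ 9 (mod 21): 14·t ≡ 9 − 2 = 7 (mod 21).
    Divide the congruence (and modulus) by g = 7: 2·t ≡ 1 (mod 3).
    The inverse of 2 mod 3 is 2 (since 2·2 = 4 = 1·3 + 1), so t ≡ 2·1 = 2 ≡ 2 (mod 3).
    Then x = 2 + 14·2 = 30, valid modulo lcm(14, 21) = 42: x ≡ 30 (mod 42).
  Combine with x ≡ 0 (mod 20): gcd(42, 20) = 2; 0 - 30 = -30, which IS divisible by 2, so compatible.
    Write x = 30 + 42·t and substitute into x ≡ 0 (mod 20): 42·t ≡ 0 − 30 = -30 (mod 20).
    Divide the congruence (and modulus) by g = 2: 21·t ≡ -15 (mod 10).
    Reduce coefficients mod 10: 1·t ≡ 5 (mod 10).
    So t ≡ 5 (mod 10).
    Then x = 30 + 42·5 = 240, valid modulo lcm(42, 20) = 420: x ≡ 240 (mod 420).
Verify: 240 mod 14 = 2, 240 mod 21 = 9, 240 mod 20 = 0.

x ≡ 240 (mod 420).


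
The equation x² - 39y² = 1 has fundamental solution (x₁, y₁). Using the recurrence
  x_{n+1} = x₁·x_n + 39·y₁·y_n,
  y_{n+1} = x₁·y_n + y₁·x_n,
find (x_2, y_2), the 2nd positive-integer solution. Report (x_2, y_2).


Step 1: Find the fundamental solution (x₁, y₁) of x² - 39y² = 1.
  Expand √39 as a continued fraction. a₀ = ⌊√39⌋ = 6; iterate m_{k+1} = d_k·a_k − m_k, d_{k+1} = (39 − m_{k+1}²)/d_k, a_{k+1} = ⌊(a₀ + m_{k+1})/d_{k+1}⌋ (starting m₀ = 0, d₀ = 1), with convergents p_k = a_k·p_{k-1} + p_{k-2}, q_k = a_k·q_{k-1} + q_{k-2} (p₋₁ = 1, q₋₁ = 0):
  k = 0: a₀ = 6; p₀/q₀ = 6/1; p₀² − 39·q₀² = 36 − 39 = -3.
  k = 1: m = 6, d = 3, a = ⌊(6 + 6)/3⌋ = 4; p/q = (4·6 + 1)/(4·1 + 0) = 25/4; p² − 39·q² = 625 − 624 = 1.
  The first convergent with p² − 39·q² = 1 gives the fundamental solution (x₁, y₁) = (25, 4).
Step 2: Apply the recurrence (x_{n+1}, y_{n+1}) = (x₁x_n + 39y₁y_n, x₁y_n + y₁x_n) repeatedly.
  From (x_1, y_1) = (25, 4): x_2 = 25·25 + 39·4·4 = 1249; y_2 = 25·4 + 4·25 = 200.
Step 3: Verify x_2² - 39·y_2² = 1560001 - 1560000 = 1 (should be 1). ✓

(x_1, y_1) = (25, 4); (x_2, y_2) = (1249, 200).


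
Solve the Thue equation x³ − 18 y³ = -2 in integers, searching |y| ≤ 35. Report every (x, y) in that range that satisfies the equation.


The equation is x³ - 18y³ = -2. For fixed y, x³ = 18·y³ − 2, so a solution requires the RHS to be a perfect cube.
Strategy: iterate y from -35 to 35, compute RHS = 18·y³ − 2, and check whether it is a (positive or negative) perfect cube.
Check small values of y:
  y = 0: RHS = -2 is not a perfect cube.
  y = 1: RHS = 16 is not a perfect cube.
  y = -1: RHS = -20 is not a perfect cube.
  y = 2: RHS = 142 is not a perfect cube.
  y = -2: RHS = -146 is not a perfect cube.
  y = 3: RHS = 484 is not a perfect cube.
  y = -3: RHS = -488 is not a perfect cube.
Continuing the search up to |y| = 35 finds no solutions either.
No (x, y) in the scanned range satisfies the equation.

No integer solutions with |y| ≤ 35.


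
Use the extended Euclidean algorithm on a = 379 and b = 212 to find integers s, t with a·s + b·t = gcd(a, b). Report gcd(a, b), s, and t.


Euclidean algorithm on (379, 212) — divide until remainder is 0:
  379 = 1 · 212 + 167
  212 = 1 · 167 + 45
  167 = 3 · 45 + 32
  45 = 1 · 32 + 13
  32 = 2 · 13 + 6
  13 = 2 · 6 + 1
  6 = 6 · 1 + 0
gcd(379, 212) = 1.
Track Bezout coefficients alongside the remainders: start with r₀ = 379 = a·1 + b·0 (s = 1, t = 0) and r₁ = 212 = a·0 + b·1 (s = 0, t = 1); each new remainder r_{k+1} = r_{k-1} − q_k·r_k inherits s_{k+1} = s_{k-1} − q_k·s_k, t_{k+1} = t_{k-1} − q_k·t_k, so r_k = a·s_k + b·t_k at every step:
  q = 1: r = 167, s = 1 − 1·0 = 1, t = 0 − 1·1 = -1  (check: 379·1 + 212·(-1) = 167)
  q = 1: r = 45, s = 0 − 1·1 = -1, t = 1 − 1·(-1) = 2  (check: 379·(-1) + 212·2 = 45)
  q = 3: r = 32, s = 1 − 3·(-1) = 4, t = -1 − 3·2 = -7  (check: 379·4 + 212·(-7) = 32)
  q = 1: r = 13, s = -1 − 1·4 = -5, t = 2 − 1·(-7) = 9  (check: 379·(-5) + 212·9 = 13)
  q = 2: r = 6, s = 4 − 2·(-5) = 14, t = -7 − 2·9 = -25  (check: 379·14 + 212·(-25) = 6)
  q = 2: r = 1, s = -5 − 2·14 = -33, t = 9 − 2·(-25) = 59  (check: 379·(-33) + 212·59 = 1)
The row with r = 1 (the gcd) gives the Bezout coefficients s = -33, t = 59.
Result: 379 · (-33) + 212 · (59) = 1.

gcd(379, 212) = 1; s = -33, t = 59 (check: 379·(-33) + 212·59 = 1).


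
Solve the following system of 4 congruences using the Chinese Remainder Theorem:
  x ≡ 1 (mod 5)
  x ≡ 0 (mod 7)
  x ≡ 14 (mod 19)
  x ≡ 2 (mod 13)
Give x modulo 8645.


Product of moduli M = 5 · 7 · 19 · 13 = 8645.
Merge one congruence at a time:
  Start: x ≡ 1 (mod 5).
  Combine with x ≡ 0 (mod 7); new modulus lcm = 35.
    Write x = 1 + 5·t and substitute into x ≡ 0 (mod 7): 5·t ≡ 0 − 1 = -1 (mod 7).
    Reduce coefficients mod 7: 5·t ≡ 6 (mod 7).
    The inverse of 5 mod 7 is 3 (since 5·3 = 15 = 2·7 + 1), so t ≡ 3·6 = 18 ≡ 4 (mod 7).
    Then x = 1 + 5·4 = 21, valid modulo lcm(5, 7) = 35: x ≡ 21 (mod 35).
  Combine with x ≡ 14 (mod 19); new modulus lcm = 665.
    Write x = 21 + 35·t and substitute into x ≡ 14 (mod 19): 35·t ≡ 14 − 21 = -7 (mod 19).
    Reduce coefficients mod 19: 16·t ≡ 12 (mod 19).
    The inverse of 16 mod 19 is 6 (since 16·6 = 96 = 5·19 + 1), so t ≡ 6·12 = 72 ≡ 15 (mod 19).
    Then x = 21 + 35·15 = 546, valid modulo lcm(35, 19) = 665: x ≡ 546 (mod 665).
  Combine with x ≡ 2 (mod 13); new modulus lcm = 8645.
    Write x = 546 + 665·t and substitute into x ≡ 2 (mod 13): 665·t ≡ 2 − 546 = -544 (mod 13).
    Reduce coefficients mod 13: 2·t ≡ 2 (mod 13).
    The inverse of 2 mod 13 is 7 (since 2·7 = 14 = 1·13 + 1), so t ≡ 7·2 = 14 ≡ 1 (mod 13).
    Then x = 546 + 665·1 = 1211, valid modulo lcm(665, 13) = 8645: x ≡ 1211 (mod 8645).
Verify against each original: 1211 mod 5 = 1, 1211 mod 7 = 0, 1211 mod 19 = 14, 1211 mod 13 = 2.

x ≡ 1211 (mod 8645).


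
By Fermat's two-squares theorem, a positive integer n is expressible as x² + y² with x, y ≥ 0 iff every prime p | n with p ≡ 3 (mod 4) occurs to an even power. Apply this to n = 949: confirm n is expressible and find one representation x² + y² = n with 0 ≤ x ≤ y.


Step 1: Factor n = 949 = 13 · 73.
Step 2: Check the mod-4 condition on each prime factor: 13 ≡ 1 (mod 4), exponent 1; 73 ≡ 1 (mod 4), exponent 1.
All primes ≡ 3 (mod 4) appear to even exponent (or don't appear), so by the two-squares theorem n IS expressible as a sum of two squares.
Step 3: Build a representation. Here n = 13 · 73 is a product of primes ≡ 1 (mod 4). Each prime p ≡ 1 (mod 4) is itself a sum of two squares; find a² by testing p − a² for a perfect square:
  13: 13 − 1² = 12, 13 − 2² = 9 = 3² ⇒ 13 = 2² + 3².
  73: 73 − 1² = 72, 73 − 2² = 69, 73 − 3² = 64 = 8² ⇒ 73 = 3² + 8².
  Combine using the Brahmagupta–Fibonacci identity (a² + b²)(c² + d²) = (ac − bd)² + (ad + bc)² = (ac + bd)² + (ad − bc)²:
  13 · 73 = 949: from (2² + 3²)(3² + 8²), take (2·3 − 3·8, 2·8 + 3·3) = (6 − 24, 16 + 9) = (-18, 25); dropping signs (only squares matter) gives (18, 25); check 18² + 25² = 324 + 625 = 949 ✓.
Step 4: Order so x ≤ y and verify: 18² + 25² = 324 + 625 = 949 = n. ✓

n = 949 = 18² + 25² (one valid representation with x ≤ y).


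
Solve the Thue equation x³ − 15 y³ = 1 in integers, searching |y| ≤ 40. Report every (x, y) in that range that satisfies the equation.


The equation is x³ - 15y³ = 1. For fixed y, x³ = 15·y³ + 1, so a solution requires the RHS to be a perfect cube.
Strategy: iterate y from -40 to 40, compute RHS = 15·y³ + 1, and check whether it is a (positive or negative) perfect cube.
Check small values of y:
  y = 0: RHS = 1 = (1)³ ⇒ x = 1 works.
  y = 1: RHS = 16 is not a perfect cube.
  y = -1: RHS = -14 is not a perfect cube.
  y = 2: RHS = 121 is not a perfect cube.
  y = -2: RHS = -119 is not a perfect cube.
  y = 3: RHS = 406 is not a perfect cube.
  y = -3: RHS = -404 is not a perfect cube.
Continuing the search up to |y| = 40 finds no further solutions beyond those listed.
Collected solutions: (1, 0).

Solutions (with |y| ≤ 40): (1, 0).


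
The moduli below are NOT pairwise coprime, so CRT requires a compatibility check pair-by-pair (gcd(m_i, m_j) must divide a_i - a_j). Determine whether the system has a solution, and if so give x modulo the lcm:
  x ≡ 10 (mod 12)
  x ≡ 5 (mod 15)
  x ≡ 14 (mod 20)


Moduli 12, 15, 20 are not pairwise coprime, so CRT works modulo lcm(m_i) when all pairwise compatibility conditions hold.
Pairwise compatibility: gcd(m_i, m_j) must divide a_i - a_j for every pair.
Merge one congruence at a time:
  Start: x ≡ 10 (mod 12).
  Combine with x ≡ 5 (mod 15): gcd(12, 15) = 3, and 5 - 10 = -5 is NOT divisible by 3.
    ⇒ system is inconsistent (no integer solution).

No solution (the system is inconsistent).


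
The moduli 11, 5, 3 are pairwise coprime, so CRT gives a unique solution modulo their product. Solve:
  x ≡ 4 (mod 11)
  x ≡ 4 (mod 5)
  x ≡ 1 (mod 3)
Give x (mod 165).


Moduli 11, 5, 3 are pairwise coprime; by CRT there is a unique solution modulo M = 11 · 5 · 3 = 165.
Solve pairwise, accumulating the modulus:
  Start with x ≡ 4 (mod 11).
  Combine with x ≡ 4 (mod 5): since gcd(11, 5) = 1, we get a unique residue mod 55.
    Write x = 4 + 11·t and substitute into x ≡ 4 (mod 5): 11·t ≡ 4 − 4 = 0 (mod 5).
    Reduce coefficients mod 5: 1·t ≡ 0 (mod 5).
    So t ≡ 0 (mod 5).
    Then x = 4 + 11·0 = 4, valid modulo lcm(11, 5) = 55: x ≡ 4 (mod 55).
  Combine with x ≡ 1 (mod 3): since gcd(55, 3) = 1, we get a unique residue mod 165.
    Write x = 4 + 55·t and substitute into x ≡ 1 (mod 3): 55·t ≡ 1 − 4 = -3 (mod 3).
    Reduce coefficients mod 3: 1·t ≡ 0 (mod 3).
    So t ≡ 0 (mod 3).
    Then x = 4 + 55·0 = 4, valid modulo lcm(55, 3) = 165: x ≡ 4 (mod 165).
Verify: 4 mod 11 = 4 ✓, 4 mod 5 = 4 ✓, 4 mod 3 = 1 ✓.

x ≡ 4 (mod 165).


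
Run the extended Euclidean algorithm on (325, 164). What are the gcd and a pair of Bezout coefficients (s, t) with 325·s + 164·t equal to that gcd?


Euclidean algorithm on (325, 164) — divide until remainder is 0:
  325 = 1 · 164 + 161
  164 = 1 · 161 + 3
  161 = 53 · 3 + 2
  3 = 1 · 2 + 1
  2 = 2 · 1 + 0
gcd(325, 164) = 1.
Track Bezout coefficients alongside the remainders: start with r₀ = 325 = a·1 + b·0 (s = 1, t = 0) and r₁ = 164 = a·0 + b·1 (s = 0, t = 1); each new remainder r_{k+1} = r_{k-1} − q_k·r_k inherits s_{k+1} = s_{k-1} − q_k·s_k, t_{k+1} = t_{k-1} − q_k·t_k, so r_k = a·s_k + b·t_k at every step:
  q = 1: r = 161, s = 1 − 1·0 = 1, t = 0 − 1·1 = -1  (check: 325·1 + 164·(-1) = 161)
  q = 1: r = 3, s = 0 − 1·1 = -1, t = 1 − 1·(-1) = 2  (check: 325·(-1) + 164·2 = 3)
  q = 53: r = 2, s = 1 − 53·(-1) = 54, t = -1 − 53·2 = -107  (check: 325·54 + 164·(-107) = 2)
  q = 1: r = 1, s = -1 − 1·54 = -55, t = 2 − 1·(-107) = 109  (check: 325·(-55) + 164·109 = 1)
The row with r = 1 (the gcd) gives the Bezout coefficients s = -55, t = 109.
Result: 325 · (-55) + 164 · (109) = 1.

gcd(325, 164) = 1; s = -55, t = 109 (check: 325·(-55) + 164·109 = 1).


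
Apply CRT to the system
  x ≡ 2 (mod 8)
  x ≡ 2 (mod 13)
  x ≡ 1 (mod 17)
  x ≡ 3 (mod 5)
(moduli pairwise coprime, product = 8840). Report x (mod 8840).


Product of moduli M = 8 · 13 · 17 · 5 = 8840.
Merge one congruence at a time:
  Start: x ≡ 2 (mod 8).
  Combine with x ≡ 2 (mod 13); new modulus lcm = 104.
    Write x = 2 + 8·t and substitute into x ≡ 2 (mod 13): 8·t ≡ 2 − 2 = 0 (mod 13).
    The inverse of 8 mod 13 is 5 (since 8·5 = 40 = 3·13 + 1), so t ≡ 5·0 = 0 ≡ 0 (mod 13).
    Then x = 2 + 8·0 = 2, valid modulo lcm(8, 13) = 104: x ≡ 2 (mod 104).
  Combine with x ≡ 1 (mod 17); new modulus lcm = 1768.
    Write x = 2 + 104·t and substitute into x ≡ 1 (mod 17): 104·t ≡ 1 − 2 = -1 (mod 17).
    Reduce coefficients mod 17: 2·t ≡ 16 (mod 17).
    The inverse of 2 mod 17 is 9 (since 2·9 = 18 = 1·17 + 1), so t ≡ 9·16 = 144 ≡ 8 (mod 17).
    Then x = 2 + 104·8 = 834, valid modulo lcm(104, 17) = 1768: x ≡ 834 (mod 1768).
  Combine with x ≡ 3 (mod 5); new modulus lcm = 8840.
    Write x = 834 + 1768·t and substitute into x ≡ 3 (mod 5): 1768·t ≡ 3 − 834 = -831 (mod 5).
    Reduce coefficients mod 5: 3·t ≡ 4 (mod 5).
    The inverse of 3 mod 5 is 2 (since 3·2 = 6 = 1·5 + 1), so t ≡ 2·4 = 8 ≡ 3 (mod 5).
    Then x = 834 + 1768·3 = 6138, valid modulo lcm(1768, 5) = 8840: x ≡ 6138 (mod 8840).
Verify against each original: 6138 mod 8 = 2, 6138 mod 13 = 2, 6138 mod 17 = 1, 6138 mod 5 = 3.

x ≡ 6138 (mod 8840).


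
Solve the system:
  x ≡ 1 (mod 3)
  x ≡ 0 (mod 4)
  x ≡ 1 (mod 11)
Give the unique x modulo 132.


Moduli 3, 4, 11 are pairwise coprime; by CRT there is a unique solution modulo M = 3 · 4 · 11 = 132.
Solve pairwise, accumulating the modulus:
  Start with x ≡ 1 (mod 3).
  Combine with x ≡ 0 (mod 4): since gcd(3, 4) = 1, we get a unique residue mod 12.
    Write x = 1 + 3·t and substitute into x ≡ 0 (mod 4): 3·t ≡ 0 − 1 = -1 (mod 4).
    Reduce coefficients mod 4: 3·t ≡ 3 (mod 4).
    The inverse of 3 mod 4 is 3 (since 3·3 = 9 = 2·4 + 1), so t ≡ 3·3 = 9 ≡ 1 (mod 4).
    Then x = 1 + 3·1 = 4, valid modulo lcm(3, 4) = 12: x ≡ 4 (mod 12).
  Combine with x ≡ 1 (mod 11): since gcd(12, 11) = 1, we get a unique residue mod 132.
    Write x = 4 + 12·t and substitute into x ≡ 1 (mod 11): 12·t ≡ 1 − 4 = -3 (mod 11).
    Reduce coefficients mod 11: 1·t ≡ 8 (mod 11).
    So t ≡ 8 (mod 11).
    Then x = 4 + 12·8 = 100, valid modulo lcm(12, 11) = 132: x ≡ 100 (mod 132).
Verify: 100 mod 3 = 1 ✓, 100 mod 4 = 0 ✓, 100 mod 11 = 1 ✓.

x ≡ 100 (mod 132).


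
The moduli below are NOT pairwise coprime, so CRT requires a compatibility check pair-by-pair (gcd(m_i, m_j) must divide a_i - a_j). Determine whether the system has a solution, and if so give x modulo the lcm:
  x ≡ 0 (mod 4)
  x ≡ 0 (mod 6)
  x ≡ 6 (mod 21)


Moduli 4, 6, 21 are not pairwise coprime, so CRT works modulo lcm(m_i) when all pairwise compatibility conditions hold.
Pairwise compatibility: gcd(m_i, m_j) must divide a_i - a_j for every pair.
Merge one congruence at a time:
  Start: x ≡ 0 (mod 4).
  Combine with x ≡ 0 (mod 6): gcd(4, 6) = 2; 0 - 0 = 0, which IS divisible by 2, so compatible.
    Write x = 0 + 4·t and substitute into x ≡ 0 (mod 6): 4·t ≡ 0 − 0 = 0 (mod 6).
    Divide the congruence (and modulus) by g = 2: 2·t ≡ 0 (mod 3).
    The inverse of 2 mod 3 is 2 (since 2·2 = 4 = 1·3 + 1), so t ≡ 2·0 = 0 ≡ 0 (mod 3).
    Then x = 0 + 4·0 = 0, valid modulo lcm(4, 6) = 12: x ≡ 0 (mod 12).
  Combine with x ≡ 6 (mod 21): gcd(12, 21) = 3; 6 - 0 = 6, which IS divisible by 3, so compatible.
    Write x = 0 + 12·t and substitute into x ≡ 6 (mod 21): 12·t ≡ 6 − 0 = 6 (mod 21).
    Divide the congruence (and modulus) by g = 3: 4·t ≡ 2 (mod 7).
    The inverse of 4 mod 7 is 2 (since 4·2 = 8 = 1·7 + 1), so t ≡ 2·2 = 4 ≡ 4 (mod 7).
    Then x = 0 + 12·4 = 48, valid modulo lcm(12, 21) = 84: x ≡ 48 (mod 84).
Verify: 48 mod 4 = 0, 48 mod 6 = 0, 48 mod 21 = 6.

x ≡ 48 (mod 84).


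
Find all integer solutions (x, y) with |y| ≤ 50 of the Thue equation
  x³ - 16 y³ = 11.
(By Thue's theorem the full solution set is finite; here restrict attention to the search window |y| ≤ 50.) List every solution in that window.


The equation is x³ - 16y³ = 11. For fixed y, x³ = 16·y³ + 11, so a solution requires the RHS to be a perfect cube.
Strategy: iterate y from -50 to 50, compute RHS = 16·y³ + 11, and check whether it is a (positive or negative) perfect cube.
Check small values of y:
  y = 0: RHS = 11 is not a perfect cube.
  y = 1: RHS = 27 = (3)³ ⇒ x = 3 works.
  y = -1: RHS = -5 is not a perfect cube.
  y = 2: RHS = 139 is not a perfect cube.
  y = -2: RHS = -117 is not a perfect cube.
  y = 3: RHS = 443 is not a perfect cube.
  y = -3: RHS = -421 is not a perfect cube.
Continuing the search up to |y| = 50 finds no further solutions beyond those listed.
Collected solutions: (3, 1).

Solutions (with |y| ≤ 50): (3, 1).


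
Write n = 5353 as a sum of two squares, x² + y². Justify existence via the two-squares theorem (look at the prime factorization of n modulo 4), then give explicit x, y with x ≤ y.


Step 1: Factor n = 5353 = 53 · 101.
Step 2: Check the mod-4 condition on each prime factor: 53 ≡ 1 (mod 4), exponent 1; 101 ≡ 1 (mod 4), exponent 1.
All primes ≡ 3 (mod 4) appear to even exponent (or don't appear), so by the two-squares theorem n IS expressible as a sum of two squares.
Step 3: Build a representation. Here n = 53 · 101 is a product of primes ≡ 1 (mod 4). Each prime p ≡ 1 (mod 4) is itself a sum of two squares; find a² by testing p − a² for a perfect square:
  53: 53 − 1² = 52, 53 − 2² = 49 = 7² ⇒ 53 = 2² + 7².
  101: 101 − 1² = 100 = 10² ⇒ 101 = 1² + 10².
  Combine using the Brahmagupta–Fibonacci identity (a² + b²)(c² + d²) = (ac − bd)² + (ad + bc)² = (ac + bd)² + (ad − bc)²:
  53 · 101 = 5353: from (2² + 7²)(1² + 10²), take (2·1 − 7·10, 2·10 + 7·1) = (2 − 70, 20 + 7) = (-68, 27); dropping signs (only squares matter) gives (68, 27); check 68² + 27² = 4624 + 729 = 5353 ✓.
Step 4: Order so x ≤ y and verify: 27² + 68² = 729 + 4624 = 5353 = n. ✓

n = 5353 = 27² + 68² (one valid representation with x ≤ y).


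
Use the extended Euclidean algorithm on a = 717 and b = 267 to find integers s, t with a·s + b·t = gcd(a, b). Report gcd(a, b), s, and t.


Euclidean algorithm on (717, 267) — divide until remainder is 0:
  717 = 2 · 267 + 183
  267 = 1 · 183 + 84
  183 = 2 · 84 + 15
  84 = 5 · 15 + 9
  15 = 1 · 9 + 6
  9 = 1 · 6 + 3
  6 = 2 · 3 + 0
gcd(717, 267) = 3.
Track Bezout coefficients alongside the remainders: start with r₀ = 717 = a·1 + b·0 (s = 1, t = 0) and r₁ = 267 = a·0 + b·1 (s = 0, t = 1); each new remainder r_{k+1} = r_{k-1} − q_k·r_k inherits s_{k+1} = s_{k-1} − q_k·s_k, t_{k+1} = t_{k-1} − q_k·t_k, so r_k = a·s_k + b·t_k at every step:
  q = 2: r = 183, s = 1 − 2·0 = 1, t = 0 − 2·1 = -2  (check: 717·1 + 267·(-2) = 183)
  q = 1: r = 84, s = 0 − 1·1 = -1, t = 1 − 1·(-2) = 3  (check: 717·(-1) + 267·3 = 84)
  q = 2: r = 15, s = 1 − 2·(-1) = 3, t = -2 − 2·3 = -8  (check: 717·3 + 267·(-8) = 15)
  q = 5: r = 9, s = -1 − 5·3 = -16, t = 3 − 5·(-8) = 43  (check: 717·(-16) + 267·43 = 9)
  q = 1: r = 6, s = 3 − 1·(-16) = 19, t = -8 − 1·43 = -51  (check: 717·19 + 267·(-51) = 6)
  q = 1: r = 3, s = -16 − 1·19 = -35, t = 43 − 1·(-51) = 94  (check: 717·(-35) + 267·94 = 3)
The row with r = 3 (the gcd) gives the Bezout coefficients s = -35, t = 94.
Result: 717 · (-35) + 267 · (94) = 3.

gcd(717, 267) = 3; s = -35, t = 94 (check: 717·(-35) + 267·94 = 3).


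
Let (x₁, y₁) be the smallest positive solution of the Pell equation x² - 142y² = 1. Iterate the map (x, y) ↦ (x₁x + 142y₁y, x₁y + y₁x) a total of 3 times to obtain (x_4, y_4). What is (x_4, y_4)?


Step 1: Find the fundamental solution (x₁, y₁) of x² - 142y² = 1.
  Expand √142 as a continued fraction. a₀ = ⌊√142⌋ = 11; iterate m_{k+1} = d_k·a_k − m_k, d_{k+1} = (142 − m_{k+1}²)/d_k, a_{k+1} = ⌊(a₀ + m_{k+1})/d_{k+1}⌋ (starting m₀ = 0, d₀ = 1), with convergents p_k = a_k·p_{k-1} + p_{k-2}, q_k = a_k·q_{k-1} + q_{k-2} (p₋₁ = 1, q₋₁ = 0):
  k = 0: a₀ = 11; p₀/q₀ = 11/1; p₀² − 142·q₀² = 121 − 142 = -21.
  k = 1: m = 11, d = 21, a = ⌊(11 + 11)/21⌋ = 1; p/q = (1·11 + 1)/(1·1 + 0) = 12/1; p² − 142·q² = 144 − 142 = 2.
  k = 2: m = 10, d = 2, a = ⌊(11 + 10)/2⌋ = 10; p/q = (10·12 + 11)/(10·1 + 1) = 131/11; p² − 142·q² = 17161 − 17182 = -21.
  k = 3: m = 10, d = 21, a = ⌊(11 + 10)/21⌋ = 1; p/q = (1·131 + 12)/(1·11 + 1) = 143/12; p² − 142·q² = 20449 − 20448 = 1.
  The first convergent with p² − 142·q² = 1 gives the fundamental solution (x₁, y₁) = (143, 12).
Step 2: Apply the recurrence (x_{n+1}, y_{n+1}) = (x₁x_n + 142y₁y_n, x₁y_n + y₁x_n) repeatedly.
  From (x_1, y_1) = (143, 12): x_2 = 143·143 + 142·12·12 = 40897; y_2 = 143·12 + 12·143 = 3432.
  From (x_2, y_2) = (40897, 3432): x_3 = 143·40897 + 142·12·3432 = 11696399; y_3 = 143·3432 + 12·40897 = 981540.
  From (x_3, y_3) = (11696399, 981540): x_4 = 143·11696399 + 142·12·981540 = 3345129217; y_4 = 143·981540 + 12·11696399 = 280717008.
Step 3: Verify x_4² - 142·y_4² = 11189889478427033089 - 11189889478427033088 = 1 (should be 1). ✓

(x_1, y_1) = (143, 12); (x_4, y_4) = (3345129217, 280717008).


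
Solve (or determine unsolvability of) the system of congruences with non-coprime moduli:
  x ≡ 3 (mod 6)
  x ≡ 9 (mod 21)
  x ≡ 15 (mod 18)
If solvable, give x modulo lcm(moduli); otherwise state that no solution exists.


Moduli 6, 21, 18 are not pairwise coprime, so CRT works modulo lcm(m_i) when all pairwise compatibility conditions hold.
Pairwise compatibility: gcd(m_i, m_j) must divide a_i - a_j for every pair.
Merge one congruence at a time:
  Start: x ≡ 3 (mod 6).
  Combine with x ≡ 9 (mod 21): gcd(6, 21) = 3; 9 - 3 = 6, which IS divisible by 3, so compatible.
    Write x = 3 + 6·t and substitute into x ≡ 9 (mod 21): 6·t ≡ 9 − 3 = 6 (mod 21).
    Divide the congruence (and modulus) by g = 3: 2·t ≡ 2 (mod 7).
    The inverse of 2 mod 7 is 4 (since 2·4 = 8 = 1·7 + 1), so t ≡ 4·2 = 8 ≡ 1 (mod 7).
    Then x = 3 + 6·1 = 9, valid modulo lcm(6, 21) = 42: x ≡ 9 (mod 42).
  Combine with x ≡ 15 (mod 18): gcd(42, 18) = 6; 15 - 9 = 6, which IS divisible by 6, so compatible.
    Write x = 9 + 42·t and substitute into x ≡ 15 (mod 18): 42·t ≡ 15 − 9 = 6 (mod 18).
    Divide the congruence (and modulus) by g = 6: 7·t ≡ 1 (mod 3).
    Reduce coefficients mod 3: 1·t ≡ 1 (mod 3).
    So t ≡ 1 (mod 3).
    Then x = 9 + 42·1 = 51, valid modulo lcm(42, 18) = 126: x ≡ 51 (mod 126).
Verify: 51 mod 6 = 3, 51 mod 21 = 9, 51 mod 18 = 15.

x ≡ 51 (mod 126).


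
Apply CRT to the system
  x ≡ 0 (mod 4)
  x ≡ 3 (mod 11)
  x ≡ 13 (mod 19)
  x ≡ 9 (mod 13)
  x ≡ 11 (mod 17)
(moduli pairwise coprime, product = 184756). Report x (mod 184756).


Product of moduli M = 4 · 11 · 19 · 13 · 17 = 184756.
Merge one congruence at a time:
  Start: x ≡ 0 (mod 4).
  Combine with x ≡ 3 (mod 11); new modulus lcm = 44.
    Write x = 0 + 4·t and substitute into x ≡ 3 (mod 11): 4·t ≡ 3 − 0 = 3 (mod 11).
    The inverse of 4 mod 11 is 3 (since 4·3 = 12 = 1·11 + 1), so t ≡ 3·3 = 9 ≡ 9 (mod 11).
    Then x = 0 + 4·9 = 36, valid modulo lcm(4, 11) = 44: x ≡ 36 (mod 44).
  Combine with x ≡ 13 (mod 19); new modulus lcm = 836.
    Write x = 36 + 44·t and substitute into x ≡ 13 (mod 19): 44·t ≡ 13 − 36 = -23 (mod 19).
    Reduce coefficients mod 19: 6·t ≡ 15 (mod 19).
    The inverse of 6 mod 19 is 16 (since 6·16 = 96 = 5·19 + 1), so t ≡ 16·15 = 240 ≡ 12 (mod 19).
    Then x = 36 + 44·12 = 564, valid modulo lcm(44, 19) = 836: x ≡ 564 (mod 836).
  Combine with x ≡ 9 (mod 13); new modulus lcm = 10868.
    Write x = 564 + 836·t and substitute into x ≡ 9 (mod 13): 836·t ≡ 9 − 564 = -555 (mod 13).
    Reduce coefficients mod 13: 4·t ≡ 4 (mod 13).
    The inverse of 4 mod 13 is 10 (since 4·10 = 40 = 3·13 + 1), so t ≡ 10·4 = 40 ≡ 1 (mod 13).
    Then x = 564 + 836·1 = 1400, valid modulo lcm(836, 13) = 10868: x ≡ 1400 (mod 10868).
  Combine with x ≡ 11 (mod 17); new modulus lcm = 184756.
    Write x = 1400 + 10868·t and substitute into x ≡ 11 (mod 17): 10868·t ≡ 11 − 1400 = -1389 (mod 17).
    Reduce coefficients mod 17: 5·t ≡ 5 (mod 17).
    The inverse of 5 mod 17 is 7 (since 5·7 = 35 = 2·17 + 1), so t ≡ 7·5 = 35 ≡ 1 (mod 17).
    Then x = 1400 + 10868·1 = 12268, valid modulo lcm(10868, 17) = 184756: x ≡ 12268 (mod 184756).
Verify against each original: 12268 mod 4 = 0, 12268 mod 11 = 3, 12268 mod 19 = 13, 12268 mod 13 = 9, 12268 mod 17 = 11.

x ≡ 12268 (mod 184756).
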